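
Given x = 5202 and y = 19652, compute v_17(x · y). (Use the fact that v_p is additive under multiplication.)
v_17(102229704) = 5

v_p(x) = 2 (factor: 5202 = 17^2 · 18); v_p(y) = 3 (factor: 19652 = 17^3 · 4). Additivity: v_p(xy) = v_p(x) + v_p(y) = 2 + 3 = 5. (Direct check: xy = 102229704 = 17^5 · (72).)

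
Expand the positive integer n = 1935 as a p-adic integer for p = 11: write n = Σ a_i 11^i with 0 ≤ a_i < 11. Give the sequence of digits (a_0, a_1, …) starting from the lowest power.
(a_0, a_1, …) = (10, 10, 4, 1)

Repeated division by 11 gives the digits low-to-high: 1935 = 10 + 10·11^1 + 4·11^2 + 1·11^3. Digit sequence: (10, 10, 4, 1).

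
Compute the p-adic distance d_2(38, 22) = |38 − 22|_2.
d_2(38, 22) = 1/16

Step 1 — x − y = 38 − 22 = 16. Step 2 — v_2(16) = 4 (factor: 16 = (2^4 · 1); the sign does not affect v_p). Step 3 — |x − y|_2 = 2^{-4} = 1/16.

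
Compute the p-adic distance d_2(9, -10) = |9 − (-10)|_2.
d_2(9, -10) = 1

Step 1 — x − y = 9 − (-10) = 19. Step 2 — v_2(19) = 0 (factor: 19 = (2^0 · 19); the sign does not affect v_p). Step 3 — |x − y|_2 = 2^{0} = 1.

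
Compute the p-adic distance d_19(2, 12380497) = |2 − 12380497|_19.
d_19(2, 12380497) = 1/2476099

Step 1 — x − y = 2 − 12380497 = -12380495. Step 2 — v_19(-12380495) = 5 (factor: -12380495 = −(19^5 · 5); the sign does not affect v_p). Step 3 — |x − y|_19 = 19^{-5} = 1/2476099.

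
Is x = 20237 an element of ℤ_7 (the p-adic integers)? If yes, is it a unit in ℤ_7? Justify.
x ∈ ℤ_7 but not a unit; v_7(x) = 3 > 0

ℤ_7 = {x ∈ ℚ_7 : v_7(x) ≥ 0} and ℤ_7^× = {x ∈ ℤ_7 : v_7(x) = 0}. Here v_7(20237) = v_7(num) − v_7(den) = 3; compare against these criteria.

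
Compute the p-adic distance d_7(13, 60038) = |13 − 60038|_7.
d_7(13, 60038) = 1/2401

Step 1 — x − y = 13 − 60038 = -60025. Step 2 — v_7(-60025) = 4 (factor: -60025 = −(7^4 · 25); the sign does not affect v_p). Step 3 — |x − y|_7 = 7^{-4} = 1/2401.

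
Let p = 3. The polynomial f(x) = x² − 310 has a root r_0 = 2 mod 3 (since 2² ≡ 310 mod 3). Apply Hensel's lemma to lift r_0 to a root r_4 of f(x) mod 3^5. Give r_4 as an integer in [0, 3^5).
r_4 = 119 (mod 243)

Hensel's recurrence: r_{i+1} = r_i − f(r_i)·(f′(r_i))^{-1} mod 3^{i+2}, with f′(x) = 2x. Iterate:
  r_0 = 2 (mod 3)
  r_1 = 2 (mod 9)
  r_2 = 11 (mod 27)
  r_3 = 38 (mod 81)
  r_4 = 119 (mod 243)
Final: r_4 = 119, and one checks f(r_4) ≡ 0 mod 3^5.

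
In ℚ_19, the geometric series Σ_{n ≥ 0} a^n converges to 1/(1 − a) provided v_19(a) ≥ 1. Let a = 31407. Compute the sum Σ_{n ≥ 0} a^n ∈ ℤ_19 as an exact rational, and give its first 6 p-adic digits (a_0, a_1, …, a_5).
Σ a^n = 1/(1 − a) = -1/31406;  first 6 digits = (1, 0, 11, 4, 7, 18)

v_19(a) = 2 ≥ 1, so the series converges in ℤ_19 to 1/(1 − a) = 1/(1 − 31407) = -1/31406. Expand this rational in ℤ_19: compute digits iteratively via d_i = x_i mod 19, x_{i+1} = (x_i − d_i)/19. The first 6 digits are (1, 0, 11, 4, 7, 18).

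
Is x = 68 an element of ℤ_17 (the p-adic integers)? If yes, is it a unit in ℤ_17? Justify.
x ∈ ℤ_17 but not a unit; v_17(x) = 1 > 0

ℤ_17 = {x ∈ ℚ_17 : v_17(x) ≥ 0} and ℤ_17^× = {x ∈ ℤ_17 : v_17(x) = 0}. Here v_17(68) = v_17(num) − v_17(den) = 1; compare against these criteria.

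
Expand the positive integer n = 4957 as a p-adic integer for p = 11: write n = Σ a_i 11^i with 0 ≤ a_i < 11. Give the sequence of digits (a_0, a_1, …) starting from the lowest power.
(a_0, a_1, …) = (7, 10, 7, 3)

Repeated division by 11 gives the digits low-to-high: 4957 = 7 + 10·11^1 + 7·11^2 + 3·11^3. Digit sequence: (7, 10, 7, 3).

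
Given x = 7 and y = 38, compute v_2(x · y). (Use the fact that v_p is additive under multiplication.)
v_2(266) = 1

v_p(x) = 0 (factor: 7 = 2^0 · 7); v_p(y) = 1 (factor: 38 = 2^1 · 19). Additivity: v_p(xy) = v_p(x) + v_p(y) = 0 + 1 = 1. (Direct check: xy = 266 = 2^1 · (133).)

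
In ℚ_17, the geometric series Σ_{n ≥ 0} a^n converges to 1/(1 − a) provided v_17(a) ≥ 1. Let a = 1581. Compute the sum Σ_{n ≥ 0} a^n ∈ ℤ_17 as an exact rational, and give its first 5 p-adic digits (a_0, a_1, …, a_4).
Σ a^n = 1/(1 − a) = -1/1580;  first 5 digits = (1, 8, 1, 1, 16)

v_17(a) = 1 ≥ 1, so the series converges in ℤ_17 to 1/(1 − a) = 1/(1 − 1581) = -1/1580. Expand this rational in ℤ_17: compute digits iteratively via d_i = x_i mod 17, x_{i+1} = (x_i − d_i)/17. The first 5 digits are (1, 8, 1, 1, 16).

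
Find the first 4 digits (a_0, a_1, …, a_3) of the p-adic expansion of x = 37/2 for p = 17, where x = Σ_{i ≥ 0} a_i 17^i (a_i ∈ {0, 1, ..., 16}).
(a_0, …, a_3) = (10, 9, 8, 8)

v_17(37/2) = 0 (numerator and denominator both coprime to 17), so x ∈ ℤ_17^×. Compute digits iteratively via a_i = x_i mod 17, x_{i+1} = (x_i − a_i)/17, with x_0 = x:
  x_0 = 37/2;  a_0 = 10;  x_1 = (x_0 − 10)/17 = 1/2
  x_1 = 1/2;  a_1 = 9;  x_2 = (x_1 − 9)/17 = -1/2
  x_2 = -1/2;  a_2 = 8;  x_3 = (x_2 − 8)/17 = -1/2
  x_3 = -1/2;  a_3 = 8;  x_4 = (x_3 − 8)/17 = -1/2
Digits: (10, 9, 8, 8).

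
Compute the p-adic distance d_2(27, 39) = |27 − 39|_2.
d_2(27, 39) = 1/4

Step 1 — x − y = 27 − 39 = -12. Step 2 — v_2(-12) = 2 (factor: -12 = −(2^2 · 3); the sign does not affect v_p). Step 3 — |x − y|_2 = 2^{-2} = 1/4.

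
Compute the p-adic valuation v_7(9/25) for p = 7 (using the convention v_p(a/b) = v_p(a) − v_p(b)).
v_7(9/25) = 0

Factor powers of 7 from the numerator and denominator of the reduced fraction: 9 = 7^0 · 9 and 25 = 7^0 · 25. Apply v_p(a/b) = v_p(a) − v_p(b): v_7(9/25) = 0 − 0 = 0.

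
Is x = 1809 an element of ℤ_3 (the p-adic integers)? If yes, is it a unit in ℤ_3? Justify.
x ∈ ℤ_3 but not a unit; v_3(x) = 3 > 0

ℤ_3 = {x ∈ ℚ_3 : v_3(x) ≥ 0} and ℤ_3^× = {x ∈ ℤ_3 : v_3(x) = 0}. Here v_3(1809) = v_3(num) − v_3(den) = 3; compare against these criteria.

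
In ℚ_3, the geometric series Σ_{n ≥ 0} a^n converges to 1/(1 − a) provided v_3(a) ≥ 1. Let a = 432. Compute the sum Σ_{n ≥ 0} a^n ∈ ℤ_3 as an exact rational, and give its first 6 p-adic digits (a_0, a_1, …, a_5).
Σ a^n = 1/(1 − a) = -1/431;  first 6 digits = (1, 0, 0, 1, 2, 1)

v_3(a) = 3 ≥ 1, so the series converges in ℤ_3 to 1/(1 − a) = 1/(1 − 432) = -1/431. Expand this rational in ℤ_3: compute digits iteratively via d_i = x_i mod 3, x_{i+1} = (x_i − d_i)/3. The first 6 digits are (1, 0, 0, 1, 2, 1).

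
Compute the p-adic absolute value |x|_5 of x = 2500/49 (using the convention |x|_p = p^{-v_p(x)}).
|2500/49|_5 = 1/625

Step 1 — compute v_5(x) by factoring powers of 5 out of the numerator and denominator: v_5(2500/49) = 4. Step 2 — apply |x|_p = p^{-v_p(x)} = 5^{-4} = 1/625.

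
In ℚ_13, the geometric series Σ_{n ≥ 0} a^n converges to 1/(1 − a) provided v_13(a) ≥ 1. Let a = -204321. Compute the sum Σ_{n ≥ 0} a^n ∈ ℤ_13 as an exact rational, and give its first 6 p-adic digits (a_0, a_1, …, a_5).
Σ a^n = 1/(1 − a) = 1/204322;  first 6 digits = (1, 0, 0, 11, 5, 12)

v_13(a) = 3 ≥ 1, so the series converges in ℤ_13 to 1/(1 − a) = 1/(1 − (-204321)) = 1/204322. Expand this rational in ℤ_13: compute digits iteratively via d_i = x_i mod 13, x_{i+1} = (x_i − d_i)/13. The first 6 digits are (1, 0, 0, 11, 5, 12).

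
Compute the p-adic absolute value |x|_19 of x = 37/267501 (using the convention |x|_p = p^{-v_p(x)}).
|37/267501|_19 = 6859

Step 1 — compute v_19(x) by factoring powers of 19 out of the numerator and denominator: v_19(37/267501) = -3. Step 2 — apply |x|_p = p^{-v_p(x)} = 19^{3} = 6859.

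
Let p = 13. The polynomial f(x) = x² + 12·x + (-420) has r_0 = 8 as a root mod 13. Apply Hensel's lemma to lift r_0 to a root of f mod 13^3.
r_2 = 983 (mod 2197)

Hensel: r_{i+1} = r_i − f(r_i)·(f′(r_i))^{-1} mod 13^{i+2}, f′(x) = 2x + 12. Iterate:
  r_0 = 8 (mod 13)
  r_1 = 138 (mod 169)
  r_2 = 983 (mod 2197)
Final: r = 983 satisfies f(r) ≡ 0 mod 13^3.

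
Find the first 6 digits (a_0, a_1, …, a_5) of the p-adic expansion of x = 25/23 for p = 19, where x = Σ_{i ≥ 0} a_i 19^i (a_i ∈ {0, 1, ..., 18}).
(a_0, …, a_5) = (11, 16, 14, 5, 3, 18)

v_19(25/23) = 0 (numerator and denominator both coprime to 19), so x ∈ ℤ_19^×. Compute digits iteratively via a_i = x_i mod 19, x_{i+1} = (x_i − a_i)/19, with x_0 = x:
  x_0 = 25/23;  a_0 = 11;  x_1 = (x_0 − 11)/19 = -12/23
  x_1 = -12/23;  a_1 = 16;  x_2 = (x_1 − 16)/19 = -20/23
  x_2 = -20/23;  a_2 = 14;  x_3 = (x_2 − 14)/19 = -18/23
  x_3 = -18/23;  a_3 = 5;  x_4 = (x_3 − 5)/19 = -7/23
  x_4 = -7/23;  a_4 = 3;  x_5 = (x_4 − 3)/19 = -4/23
  x_5 = -4/23;  a_5 = 18;  x_6 = (x_5 − 18)/19 = -22/23
Digits: (11, 16, 14, 5, 3, 18).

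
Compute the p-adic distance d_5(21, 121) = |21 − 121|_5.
d_5(21, 121) = 1/25

Step 1 — x − y = 21 − 121 = -100. Step 2 — v_5(-100) = 2 (factor: -100 = −(5^2 · 4); the sign does not affect v_p). Step 3 — |x − y|_5 = 5^{-2} = 1/25.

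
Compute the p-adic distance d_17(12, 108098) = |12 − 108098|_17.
d_17(12, 108098) = 1/4913

Step 1 — x − y = 12 − 108098 = -108086. Step 2 — v_17(-108086) = 3 (factor: -108086 = −(17^3 · 22); the sign does not affect v_p). Step 3 — |x − y|_17 = 17^{-3} = 1/4913.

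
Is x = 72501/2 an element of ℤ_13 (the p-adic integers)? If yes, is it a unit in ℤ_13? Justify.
x ∈ ℤ_13 but not a unit; v_13(x) = 3 > 0

ℤ_13 = {x ∈ ℚ_13 : v_13(x) ≥ 0} and ℤ_13^× = {x ∈ ℤ_13 : v_13(x) = 0}. Here v_13(72501/2) = v_13(num) − v_13(den) = 3; compare against these criteria.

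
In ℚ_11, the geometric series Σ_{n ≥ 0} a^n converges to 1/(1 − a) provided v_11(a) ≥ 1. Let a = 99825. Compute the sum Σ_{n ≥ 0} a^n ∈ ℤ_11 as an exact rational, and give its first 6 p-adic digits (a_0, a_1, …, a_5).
Σ a^n = 1/(1 − a) = -1/99824;  first 6 digits = (1, 0, 0, 9, 6, 0)

v_11(a) = 3 ≥ 1, so the series converges in ℤ_11 to 1/(1 − a) = 1/(1 − 99825) = -1/99824. Expand this rational in ℤ_11: compute digits iteratively via d_i = x_i mod 11, x_{i+1} = (x_i − d_i)/11. The first 6 digits are (1, 0, 0, 9, 6, 0).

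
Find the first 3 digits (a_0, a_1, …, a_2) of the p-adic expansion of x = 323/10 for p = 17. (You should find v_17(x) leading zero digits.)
(a_0, …, a_2) = (0, 7, 15)

v_17(323/10) = 1, so a_0 = ... = a_0 = 0. Factor out: x = 17^1 · u with u = 19/10 a unit in ℤ_17. Expand u iteratively via a_{v+i} = u_i mod 17, u_{i+1} = (u_i − a_{v+i})/17:
  u_0 = 19/10;  a_1 = 7;  u_1 = (u_0 − 7)/17 = -3/10
  u_1 = -3/10;  a_2 = 15;  u_2 = (u_1 − 15)/17 = -9/10
Digits: (0, 7, 15).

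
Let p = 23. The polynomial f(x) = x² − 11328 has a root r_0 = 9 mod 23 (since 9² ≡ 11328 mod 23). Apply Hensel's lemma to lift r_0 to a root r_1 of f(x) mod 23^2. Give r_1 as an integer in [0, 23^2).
r_1 = 193 (mod 529)

Hensel's recurrence: r_{i+1} = r_i − f(r_i)·(f′(r_i))^{-1} mod 23^{i+2}, with f′(x) = 2x. Iterate:
  r_0 = 9 (mod 23)
  r_1 = 193 (mod 529)
Final: r_1 = 193, and one checks f(r_1) ≡ 0 mod 23^2.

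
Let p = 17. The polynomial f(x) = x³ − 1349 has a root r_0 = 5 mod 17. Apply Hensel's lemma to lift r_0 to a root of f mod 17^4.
r_3 = 13061 (mod 83521)

Hensel: r_{i+1} = r_i − f(r_i)/f′(r_i) mod 17^{i+2}, where f′(x) = 3x². Iterate:
  r_0 = 5 (mod 17)
  r_1 = 56 (mod 289)
  r_2 = 3235 (mod 4913)
  r_3 = 13061 (mod 83521)
Final: r = 13061 with f(r) ≡ 0 mod 17^4.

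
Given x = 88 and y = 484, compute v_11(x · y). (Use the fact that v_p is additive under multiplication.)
v_11(42592) = 3

v_p(x) = 1 (factor: 88 = 11^1 · 8); v_p(y) = 2 (factor: 484 = 11^2 · 4). Additivity: v_p(xy) = v_p(x) + v_p(y) = 1 + 2 = 3. (Direct check: xy = 42592 = 11^3 · (32).)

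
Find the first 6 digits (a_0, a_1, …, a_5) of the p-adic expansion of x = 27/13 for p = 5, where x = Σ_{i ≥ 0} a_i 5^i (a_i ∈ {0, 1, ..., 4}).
(a_0, …, a_5) = (4, 0, 3, 4, 1, 0)

v_5(27/13) = 0 (numerator and denominator both coprime to 5), so x ∈ ℤ_5^×. Compute digits iteratively via a_i = x_i mod 5, x_{i+1} = (x_i − a_i)/5, with x_0 = x:
  x_0 = 27/13;  a_0 = 4;  x_1 = (x_0 − 4)/5 = -5/13
  x_1 = -5/13;  a_1 = 0;  x_2 = (x_1 − 0)/5 = -1/13
  x_2 = -1/13;  a_2 = 3;  x_3 = (x_2 − 3)/5 = -8/13
  x_3 = -8/13;  a_3 = 4;  x_4 = (x_3 − 4)/5 = -12/13
  x_4 = -12/13;  a_4 = 1;  x_5 = (x_4 − 1)/5 = -5/13
  x_5 = -5/13;  a_5 = 0;  x_6 = (x_5 − 0)/5 = -1/13
Digits: (4, 0, 3, 4, 1, 0).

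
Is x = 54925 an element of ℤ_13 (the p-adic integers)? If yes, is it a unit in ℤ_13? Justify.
x ∈ ℤ_13 but not a unit; v_13(x) = 3 > 0

ℤ_13 = {x ∈ ℚ_13 : v_13(x) ≥ 0} and ℤ_13^× = {x ∈ ℤ_13 : v_13(x) = 0}. Here v_13(54925) = v_13(num) − v_13(den) = 3; compare against these criteria.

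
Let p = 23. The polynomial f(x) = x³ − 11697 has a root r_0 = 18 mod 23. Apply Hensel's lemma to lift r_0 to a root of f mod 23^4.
r_3 = 37761 (mod 279841)

Hensel: r_{i+1} = r_i − f(r_i)/f′(r_i) mod 23^{i+2}, where f′(x) = 3x². Iterate:
  r_0 = 18 (mod 23)
  r_1 = 202 (mod 529)
  r_2 = 1260 (mod 12167)
  r_3 = 37761 (mod 279841)
Final: r = 37761 with f(r) ≡ 0 mod 23^4.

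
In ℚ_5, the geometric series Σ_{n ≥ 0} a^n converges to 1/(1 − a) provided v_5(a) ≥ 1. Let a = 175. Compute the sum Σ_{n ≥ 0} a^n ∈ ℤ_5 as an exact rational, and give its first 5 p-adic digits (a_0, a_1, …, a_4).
Σ a^n = 1/(1 − a) = -1/174;  first 5 digits = (1, 0, 2, 1, 4)

v_5(a) = 2 ≥ 1, so the series converges in ℤ_5 to 1/(1 − a) = 1/(1 − 175) = -1/174. Expand this rational in ℤ_5: compute digits iteratively via d_i = x_i mod 5, x_{i+1} = (x_i − d_i)/5. The first 5 digits are (1, 0, 2, 1, 4).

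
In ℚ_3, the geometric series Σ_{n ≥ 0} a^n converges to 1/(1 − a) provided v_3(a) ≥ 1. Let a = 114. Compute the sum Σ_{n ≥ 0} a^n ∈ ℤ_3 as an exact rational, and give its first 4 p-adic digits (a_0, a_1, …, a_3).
Σ a^n = 1/(1 − a) = -1/113;  first 4 digits = (1, 2, 1, 1)

v_3(a) = 1 ≥ 1, so the series converges in ℤ_3 to 1/(1 − a) = 1/(1 − 114) = -1/113. Expand this rational in ℤ_3: compute digits iteratively via d_i = x_i mod 3, x_{i+1} = (x_i − d_i)/3. The first 4 digits are (1, 2, 1, 1).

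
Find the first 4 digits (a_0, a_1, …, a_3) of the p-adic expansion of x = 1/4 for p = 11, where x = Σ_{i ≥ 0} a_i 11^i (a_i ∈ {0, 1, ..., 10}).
(a_0, …, a_3) = (3, 8, 2, 8)

v_11(1/4) = 0 (numerator and denominator both coprime to 11), so x ∈ ℤ_11^×. Compute digits iteratively via a_i = x_i mod 11, x_{i+1} = (x_i − a_i)/11, with x_0 = x:
  x_0 = 1/4;  a_0 = 3;  x_1 = (x_0 − 3)/11 = -1/4
  x_1 = -1/4;  a_1 = 8;  x_2 = (x_1 − 8)/11 = -3/4
  x_2 = -3/4;  a_2 = 2;  x_3 = (x_2 − 2)/11 = -1/4
  x_3 = -1/4;  a_3 = 8;  x_4 = (x_3 − 8)/11 = -3/4
Digits: (3, 8, 2, 8).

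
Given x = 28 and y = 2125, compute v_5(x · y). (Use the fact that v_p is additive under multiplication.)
v_5(59500) = 3

v_p(x) = 0 (factor: 28 = 5^0 · 28); v_p(y) = 3 (factor: 2125 = 5^3 · 17). Additivity: v_p(xy) = v_p(x) + v_p(y) = 0 + 3 = 3. (Direct check: xy = 59500 = 5^3 · (476).)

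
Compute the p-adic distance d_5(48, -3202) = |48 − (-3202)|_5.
d_5(48, -3202) = 1/125

Step 1 — x − y = 48 − (-3202) = 3250. Step 2 — v_5(3250) = 3 (factor: 3250 = (5^3 · 26); the sign does not affect v_p). Step 3 — |x − y|_5 = 5^{-3} = 1/125.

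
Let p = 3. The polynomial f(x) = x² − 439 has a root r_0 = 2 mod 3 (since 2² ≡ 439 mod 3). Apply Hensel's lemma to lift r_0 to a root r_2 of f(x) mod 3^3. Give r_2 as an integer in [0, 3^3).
r_2 = 14 (mod 27)

Hensel's recurrence: r_{i+1} = r_i − f(r_i)·(f′(r_i))^{-1} mod 3^{i+2}, with f′(x) = 2x. Iterate:
  r_0 = 2 (mod 3)
  r_1 = 5 (mod 9)
  r_2 = 14 (mod 27)
Final: r_2 = 14, and one checks f(r_2) ≡ 0 mod 3^3.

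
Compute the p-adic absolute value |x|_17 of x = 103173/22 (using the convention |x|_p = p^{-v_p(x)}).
|103173/22|_17 = 1/4913

Step 1 — compute v_17(x) by factoring powers of 17 out of the numerator and denominator: v_17(103173/22) = 3. Step 2 — apply |x|_p = p^{-v_p(x)} = 17^{-3} = 1/4913.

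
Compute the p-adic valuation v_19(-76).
v_19(-76) = 1

v_19(n) is the largest exponent k such that 19^k divides n. Factor out: -76 = -19^1 · 4. (Sign doesn't affect v_p.) So v_19(-76) = 1.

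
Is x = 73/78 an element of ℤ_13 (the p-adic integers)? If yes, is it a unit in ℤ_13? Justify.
x ∉ ℤ_13 (v_13(x) = -1 < 0)

ℤ_13 = {x ∈ ℚ_13 : v_13(x) ≥ 0} and ℤ_13^× = {x ∈ ℤ_13 : v_13(x) = 0}. Here v_13(73/78) = v_13(num) − v_13(den) = -1; compare against these criteria.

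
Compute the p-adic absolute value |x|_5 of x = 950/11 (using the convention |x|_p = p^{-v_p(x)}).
|950/11|_5 = 1/25

Step 1 — compute v_5(x) by factoring powers of 5 out of the numerator and denominator: v_5(950/11) = 2. Step 2 — apply |x|_p = p^{-v_p(x)} = 5^{-2} = 1/25.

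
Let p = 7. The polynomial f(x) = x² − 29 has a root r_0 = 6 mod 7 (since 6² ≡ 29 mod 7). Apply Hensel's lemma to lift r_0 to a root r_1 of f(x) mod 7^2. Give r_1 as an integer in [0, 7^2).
r_1 = 34 (mod 49)

Hensel's recurrence: r_{i+1} = r_i − f(r_i)·(f′(r_i))^{-1} mod 7^{i+2}, with f′(x) = 2x. Iterate:
  r_0 = 6 (mod 7)
  r_1 = 34 (mod 49)
Final: r_1 = 34, and one checks f(r_1) ≡ 0 mod 7^2.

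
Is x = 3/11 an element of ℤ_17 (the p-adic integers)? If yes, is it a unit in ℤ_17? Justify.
x ∈ ℤ_17^× (unit); v_17(x) = 0

ℤ_17 = {x ∈ ℚ_17 : v_17(x) ≥ 0} and ℤ_17^× = {x ∈ ℤ_17 : v_17(x) = 0}. Here v_17(3/11) = v_17(num) − v_17(den) = 0; compare against these criteria.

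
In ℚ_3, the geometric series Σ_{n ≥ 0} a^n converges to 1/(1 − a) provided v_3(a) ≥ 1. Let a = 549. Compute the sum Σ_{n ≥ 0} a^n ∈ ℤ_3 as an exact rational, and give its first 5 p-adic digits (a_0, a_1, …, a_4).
Σ a^n = 1/(1 − a) = -1/548;  first 5 digits = (1, 0, 1, 2, 1)

v_3(a) = 2 ≥ 1, so the series converges in ℤ_3 to 1/(1 − a) = 1/(1 − 549) = -1/548. Expand this rational in ℤ_3: compute digits iteratively via d_i = x_i mod 3, x_{i+1} = (x_i − d_i)/3. The first 5 digits are (1, 0, 1, 2, 1).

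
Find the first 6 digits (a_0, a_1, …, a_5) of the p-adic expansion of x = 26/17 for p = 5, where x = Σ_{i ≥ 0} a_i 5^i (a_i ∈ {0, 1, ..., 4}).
(a_0, …, a_5) = (3, 0, 2, 4, 0, 1)

v_5(26/17) = 0 (numerator and denominator both coprime to 5), so x ∈ ℤ_5^×. Compute digits iteratively via a_i = x_i mod 5, x_{i+1} = (x_i − a_i)/5, with x_0 = x:
  x_0 = 26/17;  a_0 = 3;  x_1 = (x_0 − 3)/5 = -5/17
  x_1 = -5/17;  a_1 = 0;  x_2 = (x_1 − 0)/5 = -1/17
  x_2 = -1/17;  a_2 = 2;  x_3 = (x_2 − 2)/5 = -7/17
  x_3 = -7/17;  a_3 = 4;  x_4 = (x_3 − 4)/5 = -15/17
  x_4 = -15/17;  a_4 = 0;  x_5 = (x_4 − 0)/5 = -3/17
  x_5 = -3/17;  a_5 = 1;  x_6 = (x_5 − 1)/5 = -4/17
Digits: (3, 0, 2, 4, 0, 1).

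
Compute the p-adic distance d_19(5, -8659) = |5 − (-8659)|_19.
d_19(5, -8659) = 1/361

Step 1 — x − y = 5 − (-8659) = 8664. Step 2 — v_19(8664) = 2 (factor: 8664 = (19^2 · 24); the sign does not affect v_p). Step 3 — |x − y|_19 = 19^{-2} = 1/361.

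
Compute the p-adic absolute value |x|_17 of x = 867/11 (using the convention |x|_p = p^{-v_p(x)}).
|867/11|_17 = 1/289

Step 1 — compute v_17(x) by factoring powers of 17 out of the numerator and denominator: v_17(867/11) = 2. Step 2 — apply |x|_p = p^{-v_p(x)} = 17^{-2} = 1/289.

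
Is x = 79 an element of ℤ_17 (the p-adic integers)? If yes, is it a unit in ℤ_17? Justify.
x ∈ ℤ_17^× (unit); v_17(x) = 0

ℤ_17 = {x ∈ ℚ_17 : v_17(x) ≥ 0} and ℤ_17^× = {x ∈ ℤ_17 : v_17(x) = 0}. Here v_17(79) = v_17(num) − v_17(den) = 0; compare against these criteria.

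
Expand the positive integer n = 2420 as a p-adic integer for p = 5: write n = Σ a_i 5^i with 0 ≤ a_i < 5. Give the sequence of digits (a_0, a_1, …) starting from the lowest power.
(a_0, a_1, …) = (0, 4, 1, 4, 3)

Repeated division by 5 gives the digits low-to-high: 2420 = 4·5^1 + 1·5^2 + 4·5^3 + 3·5^4. Digit sequence: (0, 4, 1, 4, 3).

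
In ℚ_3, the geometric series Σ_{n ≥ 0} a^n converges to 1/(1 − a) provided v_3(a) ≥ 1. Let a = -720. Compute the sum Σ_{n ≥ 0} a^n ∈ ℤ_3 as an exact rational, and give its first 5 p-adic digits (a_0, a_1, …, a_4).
Σ a^n = 1/(1 − a) = 1/721;  first 5 digits = (1, 0, 1, 0, 1)

v_3(a) = 2 ≥ 1, so the series converges in ℤ_3 to 1/(1 − a) = 1/(1 − (-720)) = 1/721. Expand this rational in ℤ_3: compute digits iteratively via d_i = x_i mod 3, x_{i+1} = (x_i − d_i)/3. The first 5 digits are (1, 0, 1, 0, 1).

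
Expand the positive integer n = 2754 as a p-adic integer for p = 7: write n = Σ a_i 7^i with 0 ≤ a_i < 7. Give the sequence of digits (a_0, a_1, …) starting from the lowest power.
(a_0, a_1, …) = (3, 1, 0, 1, 1)

Repeated division by 7 gives the digits low-to-high: 2754 = 3 + 1·7^1 + 1·7^3 + 1·7^4. Digit sequence: (3, 1, 0, 1, 1).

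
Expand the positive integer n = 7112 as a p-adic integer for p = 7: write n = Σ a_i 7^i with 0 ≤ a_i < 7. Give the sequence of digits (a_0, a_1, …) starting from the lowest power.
(a_0, a_1, …) = (0, 1, 5, 6, 2)

Repeated division by 7 gives the digits low-to-high: 7112 = 1·7^1 + 5·7^2 + 6·7^3 + 2·7^4. Digit sequence: (0, 1, 5, 6, 2).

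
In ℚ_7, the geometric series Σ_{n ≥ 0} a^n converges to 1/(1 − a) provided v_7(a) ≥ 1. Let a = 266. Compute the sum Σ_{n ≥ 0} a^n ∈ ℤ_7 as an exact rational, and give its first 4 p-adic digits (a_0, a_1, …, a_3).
Σ a^n = 1/(1 − a) = -1/265;  first 4 digits = (1, 3, 0, 3)

v_7(a) = 1 ≥ 1, so the series converges in ℤ_7 to 1/(1 − a) = 1/(1 − 266) = -1/265. Expand this rational in ℤ_7: compute digits iteratively via d_i = x_i mod 7, x_{i+1} = (x_i − d_i)/7. The first 4 digits are (1, 3, 0, 3).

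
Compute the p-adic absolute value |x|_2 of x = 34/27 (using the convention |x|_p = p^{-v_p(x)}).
|34/27|_2 = 1/2

Step 1 — compute v_2(x) by factoring powers of 2 out of the numerator and denominator: v_2(34/27) = 1. Step 2 — apply |x|_p = p^{-v_p(x)} = 2^{-1} = 1/2.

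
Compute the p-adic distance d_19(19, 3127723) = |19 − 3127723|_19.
d_19(19, 3127723) = 1/130321

Step 1 — x − y = 19 − 3127723 = -3127704. Step 2 — v_19(-3127704) = 4 (factor: -3127704 = −(19^4 · 24); the sign does not affect v_p). Step 3 — |x − y|_19 = 19^{-4} = 1/130321.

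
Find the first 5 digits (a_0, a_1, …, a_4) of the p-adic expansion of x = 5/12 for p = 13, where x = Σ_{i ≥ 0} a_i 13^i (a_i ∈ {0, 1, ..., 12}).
(a_0, …, a_4) = (8, 7, 7, 7, 7)

v_13(5/12) = 0 (numerator and denominator both coprime to 13), so x ∈ ℤ_13^×. Compute digits iteratively via a_i = x_i mod 13, x_{i+1} = (x_i − a_i)/13, with x_0 = x:
  x_0 = 5/12;  a_0 = 8;  x_1 = (x_0 − 8)/13 = -7/12
  x_1 = -7/12;  a_1 = 7;  x_2 = (x_1 − 7)/13 = -7/12
  x_2 = -7/12;  a_2 = 7;  x_3 = (x_2 − 7)/13 = -7/12
  x_3 = -7/12;  a_3 = 7;  x_4 = (x_3 − 7)/13 = -7/12
  x_4 = -7/12;  a_4 = 7;  x_5 = (x_4 − 7)/13 = -7/12
Digits: (8, 7, 7, 7, 7).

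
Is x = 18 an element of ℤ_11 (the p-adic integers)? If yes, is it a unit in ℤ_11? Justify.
x ∈ ℤ_11^× (unit); v_11(x) = 0

ℤ_11 = {x ∈ ℚ_11 : v_11(x) ≥ 0} and ℤ_11^× = {x ∈ ℤ_11 : v_11(x) = 0}. Here v_11(18) = v_11(num) − v_11(den) = 0; compare against these criteria.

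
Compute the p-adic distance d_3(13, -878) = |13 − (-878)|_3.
d_3(13, -878) = 1/81

Step 1 — x − y = 13 − (-878) = 891. Step 2 — v_3(891) = 4 (factor: 891 = (3^4 · 11); the sign does not affect v_p). Step 3 — |x − y|_3 = 3^{-4} = 1/81.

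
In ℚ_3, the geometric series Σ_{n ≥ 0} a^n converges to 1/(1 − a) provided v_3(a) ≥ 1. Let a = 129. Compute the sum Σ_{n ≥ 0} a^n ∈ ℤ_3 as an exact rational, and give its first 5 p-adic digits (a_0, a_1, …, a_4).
Σ a^n = 1/(1 − a) = -1/128;  first 5 digits = (1, 1, 0, 1, 1)

v_3(a) = 1 ≥ 1, so the series converges in ℤ_3 to 1/(1 − a) = 1/(1 − 129) = -1/128. Expand this rational in ℤ_3: compute digits iteratively via d_i = x_i mod 3, x_{i+1} = (x_i − d_i)/3. The first 5 digits are (1, 1, 0, 1, 1).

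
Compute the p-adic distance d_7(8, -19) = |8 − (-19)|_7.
d_7(8, -19) = 1

Step 1 — x − y = 8 − (-19) = 27. Step 2 — v_7(27) = 0 (factor: 27 = (7^0 · 27); the sign does not affect v_p). Step 3 — |x − y|_7 = 7^{0} = 1.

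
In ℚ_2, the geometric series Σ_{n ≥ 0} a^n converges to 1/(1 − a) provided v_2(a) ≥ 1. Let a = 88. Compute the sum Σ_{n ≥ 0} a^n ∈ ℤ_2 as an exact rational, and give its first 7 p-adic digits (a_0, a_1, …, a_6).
Σ a^n = 1/(1 − a) = -1/87;  first 7 digits = (1, 0, 0, 1, 1, 0, 0)

v_2(a) = 3 ≥ 1, so the series converges in ℤ_2 to 1/(1 − a) = 1/(1 − 88) = -1/87. Expand this rational in ℤ_2: compute digits iteratively via d_i = x_i mod 2, x_{i+1} = (x_i − d_i)/2. The first 7 digits are (1, 0, 0, 1, 1, 0, 0).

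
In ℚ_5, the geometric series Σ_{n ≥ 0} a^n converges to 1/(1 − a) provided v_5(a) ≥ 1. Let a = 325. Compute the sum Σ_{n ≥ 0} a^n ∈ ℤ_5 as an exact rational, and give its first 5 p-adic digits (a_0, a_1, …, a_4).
Σ a^n = 1/(1 − a) = -1/324;  first 5 digits = (1, 0, 3, 2, 4)

v_5(a) = 2 ≥ 1, so the series converges in ℤ_5 to 1/(1 − a) = 1/(1 − 325) = -1/324. Expand this rational in ℤ_5: compute digits iteratively via d_i = x_i mod 5, x_{i+1} = (x_i − d_i)/5. The first 5 digits are (1, 0, 3, 2, 4).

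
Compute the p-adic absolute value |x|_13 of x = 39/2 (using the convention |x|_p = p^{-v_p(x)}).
|39/2|_13 = 1/13

Step 1 — compute v_13(x) by factoring powers of 13 out of the numerator and denominator: v_13(39/2) = 1. Step 2 — apply |x|_p = p^{-v_p(x)} = 13^{-1} = 1/13.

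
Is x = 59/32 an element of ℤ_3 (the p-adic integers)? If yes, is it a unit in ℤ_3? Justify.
x ∈ ℤ_3^× (unit); v_3(x) = 0

ℤ_3 = {x ∈ ℚ_3 : v_3(x) ≥ 0} and ℤ_3^× = {x ∈ ℤ_3 : v_3(x) = 0}. Here v_3(59/32) = v_3(num) − v_3(den) = 0; compare against these criteria.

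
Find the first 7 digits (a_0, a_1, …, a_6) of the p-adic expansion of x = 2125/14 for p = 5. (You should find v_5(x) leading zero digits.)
(a_0, …, a_6) = (0, 0, 0, 3, 0, 1, 3)

v_5(2125/14) = 3, so a_0 = ... = a_2 = 0. Factor out: x = 5^3 · u with u = 17/14 a unit in ℤ_5. Expand u iteratively via a_{v+i} = u_i mod 5, u_{i+1} = (u_i − a_{v+i})/5:
  u_0 = 17/14;  a_3 = 3;  u_1 = (u_0 − 3)/5 = -5/14
  u_1 = -5/14;  a_4 = 0;  u_2 = (u_1 − 0)/5 = -1/14
  u_2 = -1/14;  a_5 = 1;  u_3 = (u_2 − 1)/5 = -3/14
  u_3 = -3/14;  a_6 = 3;  u_4 = (u_3 − 3)/5 = -9/14
Digits: (0, 0, 0, 3, 0, 1, 3).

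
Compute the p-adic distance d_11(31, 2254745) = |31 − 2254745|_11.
d_11(31, 2254745) = 1/161051

Step 1 — x − y = 31 − 2254745 = -2254714. Step 2 — v_11(-2254714) = 5 (factor: -2254714 = −(11^5 · 14); the sign does not affect v_p). Step 3 — |x − y|_11 = 11^{-5} = 1/161051.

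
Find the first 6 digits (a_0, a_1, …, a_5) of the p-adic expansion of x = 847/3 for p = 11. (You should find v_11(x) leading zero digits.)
(a_0, …, a_5) = (0, 0, 6, 7, 3, 7)

v_11(847/3) = 2, so a_0 = ... = a_1 = 0. Factor out: x = 11^2 · u with u = 7/3 a unit in ℤ_11. Expand u iteratively via a_{v+i} = u_i mod 11, u_{i+1} = (u_i − a_{v+i})/11:
  u_0 = 7/3;  a_2 = 6;  u_1 = (u_0 − 6)/11 = -1/3
  u_1 = -1/3;  a_3 = 7;  u_2 = (u_1 − 7)/11 = -2/3
  u_2 = -2/3;  a_4 = 3;  u_3 = (u_2 − 3)/11 = -1/3
  u_3 = -1/3;  a_5 = 7;  u_4 = (u_3 − 7)/11 = -2/3
Digits: (0, 0, 6, 7, 3, 7).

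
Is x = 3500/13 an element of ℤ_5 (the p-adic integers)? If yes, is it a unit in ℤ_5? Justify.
x ∈ ℤ_5 but not a unit; v_5(x) = 3 > 0

ℤ_5 = {x ∈ ℚ_5 : v_5(x) ≥ 0} and ℤ_5^× = {x ∈ ℤ_5 : v_5(x) = 0}. Here v_5(3500/13) = v_5(num) − v_5(den) = 3; compare against these criteria.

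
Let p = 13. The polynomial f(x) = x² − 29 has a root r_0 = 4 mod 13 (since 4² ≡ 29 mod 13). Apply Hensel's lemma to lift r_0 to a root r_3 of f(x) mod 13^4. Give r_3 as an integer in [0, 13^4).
r_3 = 26940 (mod 28561)

Hensel's recurrence: r_{i+1} = r_i − f(r_i)·(f′(r_i))^{-1} mod 13^{i+2}, with f′(x) = 2x. Iterate:
  r_0 = 4 (mod 13)
  r_1 = 69 (mod 169)
  r_2 = 576 (mod 2197)
  r_3 = 26940 (mod 28561)
Final: r_3 = 26940, and one checks f(r_3) ≡ 0 mod 13^4.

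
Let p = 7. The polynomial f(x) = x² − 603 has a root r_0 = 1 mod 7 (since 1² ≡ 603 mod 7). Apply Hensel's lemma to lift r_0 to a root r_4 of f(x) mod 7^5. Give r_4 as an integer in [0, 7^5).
r_4 = 15198 (mod 16807)

Hensel's recurrence: r_{i+1} = r_i − f(r_i)·(f′(r_i))^{-1} mod 7^{i+2}, with f′(x) = 2x. Iterate:
  r_0 = 1 (mod 7)
  r_1 = 8 (mod 49)
  r_2 = 106 (mod 343)
  r_3 = 792 (mod 2401)
  r_4 = 15198 (mod 16807)
Final: r_4 = 15198, and one checks f(r_4) ≡ 0 mod 7^5.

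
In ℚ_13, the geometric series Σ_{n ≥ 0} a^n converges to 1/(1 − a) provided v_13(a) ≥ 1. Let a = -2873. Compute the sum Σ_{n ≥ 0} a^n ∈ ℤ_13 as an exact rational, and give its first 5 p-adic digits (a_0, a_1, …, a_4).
Σ a^n = 1/(1 − a) = 1/2874;  first 5 digits = (1, 0, 9, 11, 2)

v_13(a) = 2 ≥ 1, so the series converges in ℤ_13 to 1/(1 − a) = 1/(1 − (-2873)) = 1/2874. Expand this rational in ℤ_13: compute digits iteratively via d_i = x_i mod 13, x_{i+1} = (x_i − d_i)/13. The first 5 digits are (1, 0, 9, 11, 2).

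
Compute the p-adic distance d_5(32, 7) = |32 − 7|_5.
d_5(32, 7) = 1/25

Step 1 — x − y = 32 − 7 = 25. Step 2 — v_5(25) = 2 (factor: 25 = (5^2 · 1); the sign does not affect v_p). Step 3 — |x − y|_5 = 5^{-2} = 1/25.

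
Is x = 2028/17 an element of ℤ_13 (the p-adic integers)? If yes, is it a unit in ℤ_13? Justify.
x ∈ ℤ_13 but not a unit; v_13(x) = 2 > 0

ℤ_13 = {x ∈ ℚ_13 : v_13(x) ≥ 0} and ℤ_13^× = {x ∈ ℤ_13 : v_13(x) = 0}. Here v_13(2028/17) = v_13(num) − v_13(den) = 2; compare against these criteria.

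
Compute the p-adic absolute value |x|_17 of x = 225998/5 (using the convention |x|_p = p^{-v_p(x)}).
|225998/5|_17 = 1/4913

Step 1 — compute v_17(x) by factoring powers of 17 out of the numerator and denominator: v_17(225998/5) = 3. Step 2 — apply |x|_p = p^{-v_p(x)} = 17^{-3} = 1/4913.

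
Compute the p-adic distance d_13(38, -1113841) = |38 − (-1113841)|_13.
d_13(38, -1113841) = 1/371293

Step 1 — x − y = 38 − (-1113841) = 1113879. Step 2 — v_13(1113879) = 5 (factor: 1113879 = (13^5 · 3); the sign does not affect v_p). Step 3 — |x − y|_13 = 13^{-5} = 1/371293.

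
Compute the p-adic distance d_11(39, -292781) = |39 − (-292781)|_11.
d_11(39, -292781) = 1/14641

Step 1 — x − y = 39 − (-292781) = 292820. Step 2 — v_11(292820) = 4 (factor: 292820 = (11^4 · 20); the sign does not affect v_p). Step 3 — |x − y|_11 = 11^{-4} = 1/14641.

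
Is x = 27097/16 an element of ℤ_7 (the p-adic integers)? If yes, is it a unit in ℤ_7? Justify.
x ∈ ℤ_7 but not a unit; v_7(x) = 3 > 0

ℤ_7 = {x ∈ ℚ_7 : v_7(x) ≥ 0} and ℤ_7^× = {x ∈ ℤ_7 : v_7(x) = 0}. Here v_7(27097/16) = v_7(num) − v_7(den) = 3; compare against these criteria.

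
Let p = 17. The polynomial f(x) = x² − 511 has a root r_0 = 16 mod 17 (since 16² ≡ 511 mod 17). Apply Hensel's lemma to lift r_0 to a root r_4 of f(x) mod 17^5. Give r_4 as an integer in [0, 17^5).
r_4 = 1095921 (mod 1419857)

Hensel's recurrence: r_{i+1} = r_i − f(r_i)·(f′(r_i))^{-1} mod 17^{i+2}, with f′(x) = 2x. Iterate:
  r_0 = 16 (mod 17)
  r_1 = 33 (mod 289)
  r_2 = 322 (mod 4913)
  r_3 = 10148 (mod 83521)
  r_4 = 1095921 (mod 1419857)
Final: r_4 = 1095921, and one checks f(r_4) ≡ 0 mod 17^5.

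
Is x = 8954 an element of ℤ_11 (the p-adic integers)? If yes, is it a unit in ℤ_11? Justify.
x ∈ ℤ_11 but not a unit; v_11(x) = 2 > 0

ℤ_11 = {x ∈ ℚ_11 : v_11(x) ≥ 0} and ℤ_11^× = {x ∈ ℤ_11 : v_11(x) = 0}. Here v_11(8954) = v_11(num) − v_11(den) = 2; compare against these criteria.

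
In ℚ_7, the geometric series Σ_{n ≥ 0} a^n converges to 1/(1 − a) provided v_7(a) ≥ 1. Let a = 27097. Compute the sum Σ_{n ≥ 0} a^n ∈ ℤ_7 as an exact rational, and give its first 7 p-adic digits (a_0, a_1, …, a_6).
Σ a^n = 1/(1 − a) = -1/27096;  first 7 digits = (1, 0, 0, 2, 4, 1, 4)

v_7(a) = 3 ≥ 1, so the series converges in ℤ_7 to 1/(1 − a) = 1/(1 − 27097) = -1/27096. Expand this rational in ℤ_7: compute digits iteratively via d_i = x_i mod 7, x_{i+1} = (x_i − d_i)/7. The first 7 digits are (1, 0, 0, 2, 4, 1, 4).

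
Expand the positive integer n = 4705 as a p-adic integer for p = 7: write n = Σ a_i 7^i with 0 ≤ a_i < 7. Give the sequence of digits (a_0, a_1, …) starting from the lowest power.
(a_0, a_1, …) = (1, 0, 5, 6, 1)

Repeated division by 7 gives the digits low-to-high: 4705 = 1 + 5·7^2 + 6·7^3 + 1·7^4. Digit sequence: (1, 0, 5, 6, 1).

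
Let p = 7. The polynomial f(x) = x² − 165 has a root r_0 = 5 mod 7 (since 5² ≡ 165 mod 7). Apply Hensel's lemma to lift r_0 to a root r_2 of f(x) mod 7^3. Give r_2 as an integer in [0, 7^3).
r_2 = 68 (mod 343)

Hensel's recurrence: r_{i+1} = r_i − f(r_i)·(f′(r_i))^{-1} mod 7^{i+2}, with f′(x) = 2x. Iterate:
  r_0 = 5 (mod 7)
  r_1 = 19 (mod 49)
  r_2 = 68 (mod 343)
Final: r_2 = 68, and one checks f(r_2) ≡ 0 mod 7^3.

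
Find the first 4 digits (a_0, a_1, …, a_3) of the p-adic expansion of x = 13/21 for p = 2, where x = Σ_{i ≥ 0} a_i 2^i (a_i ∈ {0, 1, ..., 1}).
(a_0, …, a_3) = (1, 0, 0, 1)

v_2(13/21) = 0 (numerator and denominator both coprime to 2), so x ∈ ℤ_2^×. Compute digits iteratively via a_i = x_i mod 2, x_{i+1} = (x_i − a_i)/2, with x_0 = x:
  x_0 = 13/21;  a_0 = 1;  x_1 = (x_0 − 1)/2 = -4/21
  x_1 = -4/21;  a_1 = 0;  x_2 = (x_1 − 0)/2 = -2/21
  x_2 = -2/21;  a_2 = 0;  x_3 = (x_2 − 0)/2 = -1/21
  x_3 = -1/21;  a_3 = 1;  x_4 = (x_3 − 1)/2 = -11/21
Digits: (1, 0, 0, 1).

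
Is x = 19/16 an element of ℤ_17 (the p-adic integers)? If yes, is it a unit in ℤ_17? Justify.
x ∈ ℤ_17^× (unit); v_17(x) = 0

ℤ_17 = {x ∈ ℚ_17 : v_17(x) ≥ 0} and ℤ_17^× = {x ∈ ℤ_17 : v_17(x) = 0}. Here v_17(19/16) = v_17(num) − v_17(den) = 0; compare against these criteria.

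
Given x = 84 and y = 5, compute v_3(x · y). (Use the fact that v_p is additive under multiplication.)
v_3(420) = 1

v_p(x) = 1 (factor: 84 = 3^1 · 28); v_p(y) = 0 (factor: 5 = 3^0 · 5). Additivity: v_p(xy) = v_p(x) + v_p(y) = 1 + 0 = 1. (Direct check: xy = 420 = 3^1 · (140).)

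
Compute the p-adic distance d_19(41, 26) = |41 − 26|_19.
d_19(41, 26) = 1

Step 1 — x − y = 41 − 26 = 15. Step 2 — v_19(15) = 0 (factor: 15 = (19^0 · 15); the sign does not affect v_p). Step 3 — |x − y|_19 = 19^{0} = 1.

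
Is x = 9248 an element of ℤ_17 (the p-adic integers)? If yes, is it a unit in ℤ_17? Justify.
x ∈ ℤ_17 but not a unit; v_17(x) = 2 > 0

ℤ_17 = {x ∈ ℚ_17 : v_17(x) ≥ 0} and ℤ_17^× = {x ∈ ℤ_17 : v_17(x) = 0}. Here v_17(9248) = v_17(num) − v_17(den) = 2; compare against these criteria.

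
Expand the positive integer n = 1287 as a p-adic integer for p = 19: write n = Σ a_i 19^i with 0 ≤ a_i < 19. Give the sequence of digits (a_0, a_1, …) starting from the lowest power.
(a_0, a_1, …) = (14, 10, 3)

Repeated division by 19 gives the digits low-to-high: 1287 = 14 + 10·19^1 + 3·19^2. Digit sequence: (14, 10, 3).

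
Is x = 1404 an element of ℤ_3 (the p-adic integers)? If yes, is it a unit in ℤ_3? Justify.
x ∈ ℤ_3 but not a unit; v_3(x) = 3 > 0

ℤ_3 = {x ∈ ℚ_3 : v_3(x) ≥ 0} and ℤ_3^× = {x ∈ ℤ_3 : v_3(x) = 0}. Here v_3(1404) = v_3(num) − v_3(den) = 3; compare against these criteria.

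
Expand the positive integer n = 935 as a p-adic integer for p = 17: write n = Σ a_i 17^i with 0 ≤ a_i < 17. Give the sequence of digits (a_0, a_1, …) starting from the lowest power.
(a_0, a_1, …) = (0, 4, 3)

Repeated division by 17 gives the digits low-to-high: 935 = 4·17^1 + 3·17^2. Digit sequence: (0, 4, 3).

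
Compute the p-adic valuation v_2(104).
v_2(104) = 3

v_2(n) is the largest exponent k such that 2^k divides n. Factor out: 104 = 2^3 · 13. (Sign doesn't affect v_p.) So v_2(104) = 3.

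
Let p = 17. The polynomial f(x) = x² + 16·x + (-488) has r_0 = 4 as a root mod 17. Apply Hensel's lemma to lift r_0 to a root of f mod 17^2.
r_1 = 21 (mod 289)

Hensel: r_{i+1} = r_i − f(r_i)·(f′(r_i))^{-1} mod 17^{i+2}, f′(x) = 2x + 16. Iterate:
  r_0 = 4 (mod 17)
  r_1 = 21 (mod 289)
Final: r = 21 satisfies f(r) ≡ 0 mod 17^2.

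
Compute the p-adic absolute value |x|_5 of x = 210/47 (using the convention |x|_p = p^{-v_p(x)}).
|210/47|_5 = 1/5

Step 1 — compute v_5(x) by factoring powers of 5 out of the numerator and denominator: v_5(210/47) = 1. Step 2 — apply |x|_p = p^{-v_p(x)} = 5^{-1} = 1/5.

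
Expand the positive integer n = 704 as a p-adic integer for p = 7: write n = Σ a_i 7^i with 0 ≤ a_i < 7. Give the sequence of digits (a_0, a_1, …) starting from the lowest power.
(a_0, a_1, …) = (4, 2, 0, 2)

Repeated division by 7 gives the digits low-to-high: 704 = 4 + 2·7^1 + 2·7^3. Digit sequence: (4, 2, 0, 2).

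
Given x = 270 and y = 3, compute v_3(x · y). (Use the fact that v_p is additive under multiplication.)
v_3(810) = 4

v_p(x) = 3 (factor: 270 = 3^3 · 10); v_p(y) = 1 (factor: 3 = 3^1 · 1). Additivity: v_p(xy) = v_p(x) + v_p(y) = 3 + 1 = 4. (Direct check: xy = 810 = 3^4 · (10).)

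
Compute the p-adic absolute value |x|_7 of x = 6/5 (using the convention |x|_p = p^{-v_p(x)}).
|6/5|_7 = 1

Step 1 — compute v_7(x) by factoring powers of 7 out of the numerator and denominator: v_7(6/5) = 0. Step 2 — apply |x|_p = p^{-v_p(x)} = 7^{0} = 1.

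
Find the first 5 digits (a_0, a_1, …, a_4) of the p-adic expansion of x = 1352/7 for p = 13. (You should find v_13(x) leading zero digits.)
(a_0, …, a_4) = (0, 0, 3, 11, 1)

v_13(1352/7) = 2, so a_0 = ... = a_1 = 0. Factor out: x = 13^2 · u with u = 8/7 a unit in ℤ_13. Expand u iteratively via a_{v+i} = u_i mod 13, u_{i+1} = (u_i − a_{v+i})/13:
  u_0 = 8/7;  a_2 = 3;  u_1 = (u_0 − 3)/13 = -1/7
  u_1 = -1/7;  a_3 = 11;  u_2 = (u_1 − 11)/13 = -6/7
  u_2 = -6/7;  a_4 = 1;  u_3 = (u_2 − 1)/13 = -1/7
Digits: (0, 0, 3, 11, 1).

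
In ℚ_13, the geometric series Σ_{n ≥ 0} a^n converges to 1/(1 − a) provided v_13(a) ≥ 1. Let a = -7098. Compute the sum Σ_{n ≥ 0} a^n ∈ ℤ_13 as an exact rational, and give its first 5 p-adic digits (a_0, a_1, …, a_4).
Σ a^n = 1/(1 − a) = 1/7099;  first 5 digits = (1, 0, 10, 9, 8)

v_13(a) = 2 ≥ 1, so the series converges in ℤ_13 to 1/(1 − a) = 1/(1 − (-7098)) = 1/7099. Expand this rational in ℤ_13: compute digits iteratively via d_i = x_i mod 13, x_{i+1} = (x_i − d_i)/13. The first 5 digits are (1, 0, 10, 9, 8).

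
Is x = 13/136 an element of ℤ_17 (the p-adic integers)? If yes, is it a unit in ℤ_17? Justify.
x ∉ ℤ_17 (v_17(x) = -1 < 0)

ℤ_17 = {x ∈ ℚ_17 : v_17(x) ≥ 0} and ℤ_17^× = {x ∈ ℤ_17 : v_17(x) = 0}. Here v_17(13/136) = v_17(num) − v_17(den) = -1; compare against these criteria.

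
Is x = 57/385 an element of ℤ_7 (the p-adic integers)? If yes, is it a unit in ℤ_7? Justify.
x ∉ ℤ_7 (v_7(x) = -1 < 0)

ℤ_7 = {x ∈ ℚ_7 : v_7(x) ≥ 0} and ℤ_7^× = {x ∈ ℤ_7 : v_7(x) = 0}. Here v_7(57/385) = v_7(num) − v_7(den) = -1; compare against these criteria.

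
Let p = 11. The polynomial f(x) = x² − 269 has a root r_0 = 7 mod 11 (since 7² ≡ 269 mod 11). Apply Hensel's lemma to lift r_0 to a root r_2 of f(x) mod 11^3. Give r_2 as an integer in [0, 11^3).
r_2 = 40 (mod 1331)

Hensel's recurrence: r_{i+1} = r_i − f(r_i)·(f′(r_i))^{-1} mod 11^{i+2}, with f′(x) = 2x. Iterate:
  r_0 = 7 (mod 11)
  r_1 = 40 (mod 121)
  r_2 = 40 (mod 1331)
Final: r_2 = 40, and one checks f(r_2) ≡ 0 mod 11^3.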